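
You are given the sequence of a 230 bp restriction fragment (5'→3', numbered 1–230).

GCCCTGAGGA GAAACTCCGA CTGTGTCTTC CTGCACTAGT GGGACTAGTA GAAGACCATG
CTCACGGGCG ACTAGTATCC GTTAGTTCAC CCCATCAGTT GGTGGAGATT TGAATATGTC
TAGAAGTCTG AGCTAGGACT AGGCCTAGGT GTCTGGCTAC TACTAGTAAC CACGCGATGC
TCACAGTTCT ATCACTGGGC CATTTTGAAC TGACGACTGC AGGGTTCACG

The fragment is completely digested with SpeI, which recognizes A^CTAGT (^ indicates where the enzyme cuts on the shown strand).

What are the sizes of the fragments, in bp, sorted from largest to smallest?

91, 68, 35, 27, 9 bp

SpeI sites (ACTAGT) start at positions 35, 44, 71, 162.
SpeI cuts after the first base of each site, so after positions 35, 44, 71, 162.
Linear molecule, 4 cuts → 5 fragments:
  1–35 → 35 bp
  36–44 → 9 bp
  45–71 → 27 bp
  72–162 → 91 bp
  163–230 → 68 bp
Sorted largest to smallest: 91, 68, 35, 27, 9 bp.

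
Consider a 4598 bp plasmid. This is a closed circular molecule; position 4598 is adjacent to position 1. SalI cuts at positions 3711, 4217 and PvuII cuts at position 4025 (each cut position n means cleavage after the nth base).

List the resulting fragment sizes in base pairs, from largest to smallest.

4092, 314, 192 bp

Combined cut positions (sorted): 3711, 4025, 4217.
Circular molecule, 3 cuts → 3 fragments:
  4025 − 3711 = 314 bp
  4217 − 4025 = 192 bp
  wrap: 4598 − 4217 + 3711 = 4092 bp
Sorted largest to smallest: 4092, 314, 192 bp.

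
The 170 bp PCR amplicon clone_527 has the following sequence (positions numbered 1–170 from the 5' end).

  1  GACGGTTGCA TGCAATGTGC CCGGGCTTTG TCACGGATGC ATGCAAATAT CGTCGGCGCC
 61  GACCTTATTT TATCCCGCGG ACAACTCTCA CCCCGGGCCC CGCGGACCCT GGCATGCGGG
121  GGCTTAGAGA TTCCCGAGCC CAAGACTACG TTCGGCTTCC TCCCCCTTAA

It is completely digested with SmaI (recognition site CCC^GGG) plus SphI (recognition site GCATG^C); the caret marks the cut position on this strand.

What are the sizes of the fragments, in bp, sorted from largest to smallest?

54, 51, 22, 21, 12, 10 bp

SmaI sites (CCCGGG) start at positions 20, 92.
SmaI cuts after base 3 of each site, so after positions 22, 94.
SphI sites (GCATGC) start at positions 8, 39, 112.
SphI cuts after base 5 of each site (before the last base), so after positions 12, 43, 116.
Combined cut positions: 12, 22, 43, 94, 116.
Linear molecule, 5 cuts → 6 fragments:
  1–12 → 12 bp
  13–22 → 10 bp
  23–43 → 21 bp
  44–94 → 51 bp
  95–116 → 22 bp
  117–170 → 54 bp
Sorted largest to smallest: 54, 51, 22, 21, 12, 10 bp.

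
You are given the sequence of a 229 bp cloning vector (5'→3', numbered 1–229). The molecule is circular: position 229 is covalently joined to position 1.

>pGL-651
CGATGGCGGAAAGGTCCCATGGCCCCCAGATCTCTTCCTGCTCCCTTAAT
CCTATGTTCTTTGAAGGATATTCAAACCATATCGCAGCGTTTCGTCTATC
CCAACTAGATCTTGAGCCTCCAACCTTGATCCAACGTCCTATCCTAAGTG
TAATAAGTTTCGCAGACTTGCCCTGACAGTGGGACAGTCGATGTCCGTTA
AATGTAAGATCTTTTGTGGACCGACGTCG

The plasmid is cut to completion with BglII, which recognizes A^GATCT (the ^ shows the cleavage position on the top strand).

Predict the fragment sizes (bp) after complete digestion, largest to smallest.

BglII sites (AGATCT) start at positions 28, 107, 207.
BglII cuts after the first base of each site, so after positions 28, 107, 207.
Circular molecule, 3 cuts → 3 fragments:
  29–107 → 79 bp
  108–207 → 100 bp
  208–229 then 1–28 → 22 + 28 = 50 bp
Sorted largest to smallest: 100, 79, 50 bp.

100, 79, 50 bp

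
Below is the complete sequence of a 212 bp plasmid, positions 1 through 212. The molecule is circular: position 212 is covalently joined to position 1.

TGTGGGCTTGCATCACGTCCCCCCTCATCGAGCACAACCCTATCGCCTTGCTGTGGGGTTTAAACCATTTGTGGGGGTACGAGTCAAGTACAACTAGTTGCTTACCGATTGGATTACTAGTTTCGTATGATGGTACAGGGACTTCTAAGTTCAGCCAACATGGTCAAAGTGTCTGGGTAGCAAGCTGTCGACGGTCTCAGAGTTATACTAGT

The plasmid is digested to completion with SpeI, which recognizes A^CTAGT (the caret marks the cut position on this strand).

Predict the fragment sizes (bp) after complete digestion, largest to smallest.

SpeI sites (ACTAGT) start at positions 93, 116, 207.
SpeI cuts after the first base of each site, so after positions 93, 116, 207.
Circular molecule, 3 cuts → 3 fragments:
  94–116 → 23 bp
  117–207 → 91 bp
  208–212 then 1–93 → 5 + 93 = 98 bp
Sorted largest to smallest: 98, 91, 23 bp.

98, 91, 23 bp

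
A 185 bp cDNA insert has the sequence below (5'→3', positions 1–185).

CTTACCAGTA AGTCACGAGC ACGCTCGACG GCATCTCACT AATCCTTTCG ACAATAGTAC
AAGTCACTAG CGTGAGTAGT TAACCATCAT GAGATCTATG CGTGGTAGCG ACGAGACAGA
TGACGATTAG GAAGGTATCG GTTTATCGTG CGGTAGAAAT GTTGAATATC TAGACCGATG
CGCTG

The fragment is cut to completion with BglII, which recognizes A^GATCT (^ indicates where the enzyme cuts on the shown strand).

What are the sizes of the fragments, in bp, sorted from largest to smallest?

The BglII site (AGATCT) starts at position 92.
BglII cuts after the first base of each site, so after position 92.
Linear molecule, 1 cut → 2 fragments:
  1–92 → 92 bp
  93–185 → 93 bp
Sorted largest to smallest: 93, 92 bp.

93, 92 bp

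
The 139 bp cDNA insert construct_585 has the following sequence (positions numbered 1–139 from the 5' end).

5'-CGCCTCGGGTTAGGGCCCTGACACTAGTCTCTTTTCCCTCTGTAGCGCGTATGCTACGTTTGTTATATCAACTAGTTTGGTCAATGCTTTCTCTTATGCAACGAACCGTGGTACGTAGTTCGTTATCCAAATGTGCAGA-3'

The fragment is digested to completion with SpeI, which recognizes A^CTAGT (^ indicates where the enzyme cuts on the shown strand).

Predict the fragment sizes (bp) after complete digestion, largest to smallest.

68, 48, 23 bp

SpeI sites (ACTAGT) start at positions 23, 71.
SpeI cuts after the first base of each site, so after positions 23, 71.
Linear molecule, 2 cuts → 3 fragments:
  1–23 → 23 bp
  24–71 → 48 bp
  72–139 → 68 bp
Sorted largest to smallest: 68, 48, 23 bp.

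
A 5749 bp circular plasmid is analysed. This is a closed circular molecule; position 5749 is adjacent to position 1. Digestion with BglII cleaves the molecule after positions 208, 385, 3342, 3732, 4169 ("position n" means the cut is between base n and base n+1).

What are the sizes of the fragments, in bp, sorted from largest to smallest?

2957, 1788, 437, 390, 177 bp

Circular molecule, 5 cuts → 5 fragments:
  385 − 208 = 177 bp
  3342 − 385 = 2957 bp
  3732 − 3342 = 390 bp
  4169 − 3732 = 437 bp
  wrap: 5749 − 4169 + 208 = 1788 bp
Sorted largest to smallest: 2957, 1788, 437, 390, 177 bp.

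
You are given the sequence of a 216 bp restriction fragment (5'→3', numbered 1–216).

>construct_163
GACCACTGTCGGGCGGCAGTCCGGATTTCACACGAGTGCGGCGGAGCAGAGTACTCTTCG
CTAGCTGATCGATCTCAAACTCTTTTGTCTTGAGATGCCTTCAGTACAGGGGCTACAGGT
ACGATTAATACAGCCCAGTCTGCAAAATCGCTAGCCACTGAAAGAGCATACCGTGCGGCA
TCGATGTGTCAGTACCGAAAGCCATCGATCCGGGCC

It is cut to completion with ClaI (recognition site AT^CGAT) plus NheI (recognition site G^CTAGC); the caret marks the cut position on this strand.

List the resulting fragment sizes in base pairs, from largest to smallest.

ClaI sites (ATCGAT) start at positions 68, 180, 204.
ClaI cuts after base 2 of each site, so after positions 69, 181, 205.
NheI sites (GCTAGC) start at positions 60, 150.
NheI cuts after the first base of each site, so after positions 60, 150.
Combined cut positions: 60, 69, 150, 181, 205.
Linear molecule, 5 cuts → 6 fragments:
  1–60 → 60 bp
  61–69 → 9 bp
  70–150 → 81 bp
  151–181 → 31 bp
  182–205 → 24 bp
  206–216 → 11 bp
Sorted largest to smallest: 81, 60, 31, 24, 11, 9 bp.

81, 60, 31, 24, 11, 9 bp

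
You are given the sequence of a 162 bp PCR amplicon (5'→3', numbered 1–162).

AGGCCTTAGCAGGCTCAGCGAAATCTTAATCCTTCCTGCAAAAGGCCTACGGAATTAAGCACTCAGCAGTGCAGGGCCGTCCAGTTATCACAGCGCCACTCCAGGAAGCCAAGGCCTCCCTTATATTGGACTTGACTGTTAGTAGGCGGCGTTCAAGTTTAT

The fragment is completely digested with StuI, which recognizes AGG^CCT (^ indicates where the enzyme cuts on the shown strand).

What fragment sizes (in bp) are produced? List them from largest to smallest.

69, 48, 42, 3 bp

StuI sites (AGGCCT) start at positions 1, 43, 112.
StuI cuts after base 3 of each site, so after positions 3, 45, 114.
Linear molecule, 3 cuts → 4 fragments:
  1–3 → 3 bp
  4–45 → 42 bp
  46–114 → 69 bp
  115–162 → 48 bp
Sorted largest to smallest: 69, 48, 42, 3 bp.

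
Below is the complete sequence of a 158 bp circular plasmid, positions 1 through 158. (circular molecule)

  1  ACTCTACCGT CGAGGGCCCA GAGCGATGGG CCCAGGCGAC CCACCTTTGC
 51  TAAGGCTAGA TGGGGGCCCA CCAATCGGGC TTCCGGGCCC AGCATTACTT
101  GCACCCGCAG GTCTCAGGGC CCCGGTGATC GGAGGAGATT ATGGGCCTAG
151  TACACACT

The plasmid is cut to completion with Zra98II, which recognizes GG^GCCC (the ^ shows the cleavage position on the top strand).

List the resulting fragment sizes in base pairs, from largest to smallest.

Zra98II sites (GGGCCC) start at positions 14, 28, 64, 85, 117.
Zra98II cuts after base 2 of each site, so after positions 15, 29, 65, 86, 118.
Circular molecule, 5 cuts → 5 fragments:
  16–29 → 14 bp
  30–65 → 36 bp
  66–86 → 21 bp
  87–118 → 32 bp
  119–158 then 1–15 → 40 + 15 = 55 bp
Sorted largest to smallest: 55, 36, 32, 21, 14 bp.

55, 36, 32, 21, 14 bp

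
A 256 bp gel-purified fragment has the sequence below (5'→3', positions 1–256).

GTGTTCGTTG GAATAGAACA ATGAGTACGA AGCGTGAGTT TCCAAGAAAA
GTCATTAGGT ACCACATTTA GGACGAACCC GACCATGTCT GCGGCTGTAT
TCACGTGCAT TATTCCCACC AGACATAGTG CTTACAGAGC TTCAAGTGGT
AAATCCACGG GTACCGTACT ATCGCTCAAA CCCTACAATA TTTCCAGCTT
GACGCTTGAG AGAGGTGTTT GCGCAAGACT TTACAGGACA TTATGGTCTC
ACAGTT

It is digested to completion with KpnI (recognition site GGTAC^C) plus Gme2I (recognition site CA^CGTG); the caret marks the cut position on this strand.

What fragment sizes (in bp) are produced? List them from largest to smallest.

KpnI sites (GGTACC) start at positions 58, 160.
KpnI cuts after base 5 of each site (before the last base), so after positions 62, 164.
The Gme2I site (CACGTG) starts at position 102.
Gme2I cuts after base 2 of each site, so after position 103.
Combined cut positions: 62, 103, 164.
Linear molecule, 3 cuts → 4 fragments:
  1–62 → 62 bp
  63–103 → 41 bp
  104–164 → 61 bp
  165–256 → 92 bp
Sorted largest to smallest: 92, 62, 61, 41 bp.

92, 62, 61, 41 bp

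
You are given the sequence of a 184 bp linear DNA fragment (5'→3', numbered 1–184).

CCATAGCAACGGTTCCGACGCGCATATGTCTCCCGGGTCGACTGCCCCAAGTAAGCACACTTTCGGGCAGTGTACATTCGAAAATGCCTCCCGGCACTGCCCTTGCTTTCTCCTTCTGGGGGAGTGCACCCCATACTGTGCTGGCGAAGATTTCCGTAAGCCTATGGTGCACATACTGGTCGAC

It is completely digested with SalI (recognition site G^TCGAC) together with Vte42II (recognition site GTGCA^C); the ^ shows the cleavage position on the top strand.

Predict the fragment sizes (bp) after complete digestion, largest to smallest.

SalI sites (GTCGAC) start at positions 37, 179.
SalI cuts after the first base of each site, so after positions 37, 179.
Vte42II sites (GTGCAC) start at positions 124, 167.
Vte42II cuts after base 5 of each site (before the last base), so after positions 128, 171.
Combined cut positions: 37, 128, 171, 179.
Linear molecule, 4 cuts → 5 fragments:
  1–37 → 37 bp
  38–128 → 91 bp
  129–171 → 43 bp
  172–179 → 8 bp
  180–184 → 5 bp
Sorted largest to smallest: 91, 43, 37, 8, 5 bp.

91, 43, 37, 8, 5 bp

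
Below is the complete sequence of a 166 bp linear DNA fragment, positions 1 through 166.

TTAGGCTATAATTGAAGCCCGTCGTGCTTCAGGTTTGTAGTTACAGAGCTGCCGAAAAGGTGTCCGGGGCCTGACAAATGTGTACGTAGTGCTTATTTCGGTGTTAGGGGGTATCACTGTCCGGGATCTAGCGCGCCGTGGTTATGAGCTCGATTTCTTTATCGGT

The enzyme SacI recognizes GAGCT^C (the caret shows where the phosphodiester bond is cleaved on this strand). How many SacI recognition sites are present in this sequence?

GAGCTC occurs starting at position 146.
SacI cuts at 1 site.

1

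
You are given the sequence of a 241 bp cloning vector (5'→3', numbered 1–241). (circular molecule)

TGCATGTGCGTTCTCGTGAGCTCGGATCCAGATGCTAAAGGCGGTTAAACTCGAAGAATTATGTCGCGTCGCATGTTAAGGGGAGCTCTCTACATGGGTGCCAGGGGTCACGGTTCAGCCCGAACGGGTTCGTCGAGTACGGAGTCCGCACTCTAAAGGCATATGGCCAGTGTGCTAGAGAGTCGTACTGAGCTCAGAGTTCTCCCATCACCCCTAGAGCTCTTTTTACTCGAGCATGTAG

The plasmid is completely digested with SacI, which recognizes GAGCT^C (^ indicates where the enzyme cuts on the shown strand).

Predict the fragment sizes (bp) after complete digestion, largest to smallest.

SacI sites (GAGCTC) start at positions 18, 83, 190, 217.
SacI cuts after base 5 of each site (before the last base), so after positions 22, 87, 194, 221.
Circular molecule, 4 cuts → 4 fragments:
  23–87 → 65 bp
  88–194 → 107 bp
  195–221 → 27 bp
  222–241 then 1–22 → 20 + 22 = 42 bp
Sorted largest to smallest: 107, 65, 42, 27 bp.

107, 65, 42, 27 bp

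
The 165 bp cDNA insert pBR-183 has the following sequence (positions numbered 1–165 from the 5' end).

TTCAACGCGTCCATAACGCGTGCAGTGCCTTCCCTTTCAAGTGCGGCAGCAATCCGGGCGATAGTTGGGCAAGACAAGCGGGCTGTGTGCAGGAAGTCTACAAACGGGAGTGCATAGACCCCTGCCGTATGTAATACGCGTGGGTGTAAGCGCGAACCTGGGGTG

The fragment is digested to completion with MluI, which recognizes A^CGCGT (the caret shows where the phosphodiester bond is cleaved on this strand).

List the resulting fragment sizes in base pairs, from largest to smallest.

120, 29, 11, 5 bp

MluI sites (ACGCGT) start at positions 5, 16, 136.
MluI cuts after the first base of each site, so after positions 5, 16, 136.
Linear molecule, 3 cuts → 4 fragments:
  1–5 → 5 bp
  6–16 → 11 bp
  17–136 → 120 bp
  137–165 → 29 bp
Sorted largest to smallest: 120, 29, 11, 5 bp.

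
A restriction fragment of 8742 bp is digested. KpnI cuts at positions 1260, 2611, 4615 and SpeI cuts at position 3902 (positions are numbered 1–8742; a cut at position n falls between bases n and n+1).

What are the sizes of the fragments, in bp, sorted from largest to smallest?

Combined cut positions (sorted): 1260, 2611, 3902, 4615.
Linear molecule, 4 cuts → 5 fragments:
  1260 − 0 = 1260 bp
  2611 − 1260 = 1351 bp
  3902 − 2611 = 1291 bp
  4615 − 3902 = 713 bp
  8742 − 4615 = 4127 bp
Sorted largest to smallest: 4127, 1351, 1291, 1260, 713 bp.

4127, 1351, 1291, 1260, 713 bp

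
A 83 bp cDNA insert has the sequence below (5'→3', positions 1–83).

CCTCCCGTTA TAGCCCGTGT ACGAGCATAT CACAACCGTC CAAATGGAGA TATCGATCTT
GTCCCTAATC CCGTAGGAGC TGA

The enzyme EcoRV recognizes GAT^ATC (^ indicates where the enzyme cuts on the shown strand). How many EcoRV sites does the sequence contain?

1

GATATC occurs starting at position 49.
EcoRV cuts at 1 site.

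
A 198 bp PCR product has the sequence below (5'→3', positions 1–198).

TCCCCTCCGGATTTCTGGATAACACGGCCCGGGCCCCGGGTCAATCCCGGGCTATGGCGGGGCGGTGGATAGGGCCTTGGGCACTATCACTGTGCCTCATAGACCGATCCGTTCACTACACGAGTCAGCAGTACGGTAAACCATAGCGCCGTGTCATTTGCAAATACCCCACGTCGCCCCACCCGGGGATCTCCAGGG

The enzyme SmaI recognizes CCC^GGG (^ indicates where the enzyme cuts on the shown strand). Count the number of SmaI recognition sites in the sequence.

4

CCCGGG occurs starting at positions 28, 35, 46, 182.
SmaI cuts at 4 sites.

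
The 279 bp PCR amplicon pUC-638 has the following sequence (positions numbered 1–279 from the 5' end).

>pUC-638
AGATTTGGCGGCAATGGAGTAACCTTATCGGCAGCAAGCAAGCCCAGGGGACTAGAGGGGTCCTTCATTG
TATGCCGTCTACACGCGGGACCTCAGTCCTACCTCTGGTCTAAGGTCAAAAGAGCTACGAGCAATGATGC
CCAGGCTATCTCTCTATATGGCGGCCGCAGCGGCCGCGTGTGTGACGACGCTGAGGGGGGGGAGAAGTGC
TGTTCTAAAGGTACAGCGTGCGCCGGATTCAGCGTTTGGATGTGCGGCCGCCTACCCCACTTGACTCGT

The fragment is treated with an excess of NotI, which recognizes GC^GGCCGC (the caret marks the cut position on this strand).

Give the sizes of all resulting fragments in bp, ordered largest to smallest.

162, 84, 24, 9 bp

NotI sites (GCGGCCGC) start at positions 161, 170, 254.
NotI cuts after base 2 of each site, so after positions 162, 171, 255.
Linear molecule, 3 cuts → 4 fragments:
  1–162 → 162 bp
  163–171 → 9 bp
  172–255 → 84 bp
  256–279 → 24 bp
Sorted largest to smallest: 162, 84, 24, 9 bp.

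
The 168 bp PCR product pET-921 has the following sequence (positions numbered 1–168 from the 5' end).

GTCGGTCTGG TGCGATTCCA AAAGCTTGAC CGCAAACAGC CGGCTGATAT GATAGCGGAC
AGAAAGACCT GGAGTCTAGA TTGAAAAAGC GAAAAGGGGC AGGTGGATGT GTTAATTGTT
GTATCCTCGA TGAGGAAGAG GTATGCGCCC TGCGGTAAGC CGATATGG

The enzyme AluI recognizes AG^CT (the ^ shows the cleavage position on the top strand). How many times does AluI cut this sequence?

1

AGCT occurs starting at position 23.
AluI cuts at 1 site.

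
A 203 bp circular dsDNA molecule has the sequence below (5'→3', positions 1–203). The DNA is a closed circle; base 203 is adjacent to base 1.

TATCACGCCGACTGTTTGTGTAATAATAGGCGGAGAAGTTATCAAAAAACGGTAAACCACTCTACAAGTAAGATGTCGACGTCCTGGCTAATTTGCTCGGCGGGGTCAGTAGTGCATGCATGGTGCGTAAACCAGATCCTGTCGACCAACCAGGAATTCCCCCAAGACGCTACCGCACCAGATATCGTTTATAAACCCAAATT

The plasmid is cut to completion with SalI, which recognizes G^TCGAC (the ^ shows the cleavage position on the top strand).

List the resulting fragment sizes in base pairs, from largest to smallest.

137, 66 bp

SalI sites (GTCGAC) start at positions 75, 141.
SalI cuts after the first base of each site, so after positions 75, 141.
Circular molecule, 2 cuts → 2 fragments:
  76–141 → 66 bp
  142–203 then 1–75 → 62 + 75 = 137 bp
Sorted largest to smallest: 137, 66 bp.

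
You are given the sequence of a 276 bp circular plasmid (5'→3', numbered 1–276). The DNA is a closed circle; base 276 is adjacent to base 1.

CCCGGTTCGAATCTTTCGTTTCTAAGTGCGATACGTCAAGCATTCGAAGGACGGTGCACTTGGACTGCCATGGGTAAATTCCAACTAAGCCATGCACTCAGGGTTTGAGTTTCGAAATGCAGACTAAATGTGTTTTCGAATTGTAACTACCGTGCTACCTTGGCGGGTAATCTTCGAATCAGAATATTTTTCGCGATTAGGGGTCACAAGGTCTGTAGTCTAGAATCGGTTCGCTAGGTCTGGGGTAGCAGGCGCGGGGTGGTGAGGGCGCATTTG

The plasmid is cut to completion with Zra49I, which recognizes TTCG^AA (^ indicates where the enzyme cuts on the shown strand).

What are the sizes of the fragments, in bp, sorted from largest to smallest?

Zra49I sites (TTCGAA) start at positions 6, 43, 111, 135, 173.
Zra49I cuts after base 4 of each site, so after positions 9, 46, 114, 138, 176.
Circular molecule, 5 cuts → 5 fragments:
  10–46 → 37 bp
  47–114 → 68 bp
  115–138 → 24 bp
  139–176 → 38 bp
  177–276 then 1–9 → 100 + 9 = 109 bp
Sorted largest to smallest: 109, 68, 38, 37, 24 bp.

109, 68, 38, 37, 24 bp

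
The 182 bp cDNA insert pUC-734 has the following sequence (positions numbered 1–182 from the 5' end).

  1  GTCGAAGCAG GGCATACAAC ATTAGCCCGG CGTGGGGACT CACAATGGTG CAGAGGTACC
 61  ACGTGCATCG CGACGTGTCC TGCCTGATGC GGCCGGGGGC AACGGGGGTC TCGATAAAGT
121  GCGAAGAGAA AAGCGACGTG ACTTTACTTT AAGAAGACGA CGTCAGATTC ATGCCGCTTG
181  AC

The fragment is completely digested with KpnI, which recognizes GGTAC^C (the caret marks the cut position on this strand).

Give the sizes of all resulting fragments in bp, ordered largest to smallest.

123, 59 bp

The KpnI site (GGTACC) starts at position 55.
KpnI cuts after base 5 of each site (before the last base), so after position 59.
Linear molecule, 1 cut → 2 fragments:
  1–59 → 59 bp
  60–182 → 123 bp
Sorted largest to smallest: 123, 59 bp.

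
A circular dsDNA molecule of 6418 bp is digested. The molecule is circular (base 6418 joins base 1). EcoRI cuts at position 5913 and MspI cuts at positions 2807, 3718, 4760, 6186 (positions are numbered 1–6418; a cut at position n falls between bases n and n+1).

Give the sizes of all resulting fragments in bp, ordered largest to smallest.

3039, 1153, 1042, 911, 273 bp

Combined cut positions (sorted): 2807, 3718, 4760, 5913, 6186.
Circular molecule, 5 cuts → 5 fragments:
  3718 − 2807 = 911 bp
  4760 − 3718 = 1042 bp
  5913 − 4760 = 1153 bp
  6186 − 5913 = 273 bp
  wrap: 6418 − 6186 + 2807 = 3039 bp
Sorted largest to smallest: 3039, 1153, 1042, 911, 273 bp.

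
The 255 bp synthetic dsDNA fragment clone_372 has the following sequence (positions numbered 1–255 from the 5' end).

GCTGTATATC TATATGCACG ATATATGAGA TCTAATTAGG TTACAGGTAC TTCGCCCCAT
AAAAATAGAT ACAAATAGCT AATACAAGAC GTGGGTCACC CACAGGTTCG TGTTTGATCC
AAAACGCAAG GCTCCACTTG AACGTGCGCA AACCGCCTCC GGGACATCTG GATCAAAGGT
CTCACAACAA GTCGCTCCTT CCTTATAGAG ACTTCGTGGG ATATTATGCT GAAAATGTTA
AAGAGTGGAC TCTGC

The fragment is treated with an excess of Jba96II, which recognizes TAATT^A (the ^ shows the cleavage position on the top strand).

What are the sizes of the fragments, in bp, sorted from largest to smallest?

218, 37 bp

The Jba96II site (TAATTA) starts at position 33.
Jba96II cuts after base 5 of each site (before the last base), so after position 37.
Linear molecule, 1 cut → 2 fragments:
  1–37 → 37 bp
  38–255 → 218 bp
Sorted largest to smallest: 218, 37 bp.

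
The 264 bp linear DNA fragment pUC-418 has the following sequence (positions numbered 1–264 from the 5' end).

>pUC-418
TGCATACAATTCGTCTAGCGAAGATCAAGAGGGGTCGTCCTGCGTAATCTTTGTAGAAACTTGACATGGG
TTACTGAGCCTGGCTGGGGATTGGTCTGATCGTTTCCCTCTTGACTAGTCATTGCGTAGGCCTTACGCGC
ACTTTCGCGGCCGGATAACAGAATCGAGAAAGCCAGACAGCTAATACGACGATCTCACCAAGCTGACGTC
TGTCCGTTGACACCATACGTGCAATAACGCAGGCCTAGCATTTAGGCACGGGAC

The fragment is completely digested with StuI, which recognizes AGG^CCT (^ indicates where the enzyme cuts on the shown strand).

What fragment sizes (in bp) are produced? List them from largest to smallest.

130, 113, 21 bp

StuI sites (AGGCCT) start at positions 128, 241.
StuI cuts after base 3 of each site, so after positions 130, 243.
Linear molecule, 2 cuts → 3 fragments:
  1–130 → 130 bp
  131–243 → 113 bp
  244–264 → 21 bp
Sorted largest to smallest: 130, 113, 21 bp.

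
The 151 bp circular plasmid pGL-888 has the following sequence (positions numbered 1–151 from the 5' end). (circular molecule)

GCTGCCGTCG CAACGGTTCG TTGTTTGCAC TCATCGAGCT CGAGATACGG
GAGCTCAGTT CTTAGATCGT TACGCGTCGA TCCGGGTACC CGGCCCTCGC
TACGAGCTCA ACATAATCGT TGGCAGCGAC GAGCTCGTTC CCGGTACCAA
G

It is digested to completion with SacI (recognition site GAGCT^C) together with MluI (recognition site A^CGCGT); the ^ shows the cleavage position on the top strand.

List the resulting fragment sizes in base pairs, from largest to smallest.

SacI sites (GAGCTC) start at positions 36, 51, 104, 131.
SacI cuts after base 5 of each site (before the last base), so after positions 40, 55, 108, 135.
The MluI site (ACGCGT) starts at position 72.
MluI cuts after the first base of each site, so after position 72.
Combined cut positions: 40, 55, 72, 108, 135.
Circular molecule, 5 cuts → 5 fragments:
  41–55 → 15 bp
  56–72 → 17 bp
  73–108 → 36 bp
  109–135 → 27 bp
  136–151 then 1–40 → 16 + 40 = 56 bp
Sorted largest to smallest: 56, 36, 27, 17, 15 bp.

56, 36, 27, 17, 15 bp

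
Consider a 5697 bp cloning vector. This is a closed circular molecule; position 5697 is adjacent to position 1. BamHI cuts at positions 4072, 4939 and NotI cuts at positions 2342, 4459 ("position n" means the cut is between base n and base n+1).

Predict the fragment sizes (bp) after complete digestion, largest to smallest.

Combined cut positions (sorted): 2342, 4072, 4459, 4939.
Circular molecule, 4 cuts → 4 fragments:
  4072 − 2342 = 1730 bp
  4459 − 4072 = 387 bp
  4939 − 4459 = 480 bp
  wrap: 5697 − 4939 + 2342 = 3100 bp
Sorted largest to smallest: 3100, 1730, 480, 387 bp.

3100, 1730, 480, 387 bp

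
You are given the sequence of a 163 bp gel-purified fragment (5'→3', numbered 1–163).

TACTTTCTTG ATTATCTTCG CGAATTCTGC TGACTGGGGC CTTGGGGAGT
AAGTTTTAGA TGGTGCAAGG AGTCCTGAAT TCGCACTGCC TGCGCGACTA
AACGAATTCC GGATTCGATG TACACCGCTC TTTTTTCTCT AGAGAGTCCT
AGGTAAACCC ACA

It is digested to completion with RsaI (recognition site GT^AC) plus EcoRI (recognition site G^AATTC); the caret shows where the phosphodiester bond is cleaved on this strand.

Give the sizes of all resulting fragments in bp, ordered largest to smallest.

The RsaI site (GTAC) starts at position 120.
RsaI cuts after base 2 of each site, so after position 121.
EcoRI sites (GAATTC) start at positions 22, 77, 104.
EcoRI cuts after the first base of each site, so after positions 22, 77, 104.
Combined cut positions: 22, 77, 104, 121.
Linear molecule, 4 cuts → 5 fragments:
  1–22 → 22 bp
  23–77 → 55 bp
  78–104 → 27 bp
  105–121 → 17 bp
  122–163 → 42 bp
Sorted largest to smallest: 55, 42, 27, 22, 17 bp.

55, 42, 27, 22, 17 bp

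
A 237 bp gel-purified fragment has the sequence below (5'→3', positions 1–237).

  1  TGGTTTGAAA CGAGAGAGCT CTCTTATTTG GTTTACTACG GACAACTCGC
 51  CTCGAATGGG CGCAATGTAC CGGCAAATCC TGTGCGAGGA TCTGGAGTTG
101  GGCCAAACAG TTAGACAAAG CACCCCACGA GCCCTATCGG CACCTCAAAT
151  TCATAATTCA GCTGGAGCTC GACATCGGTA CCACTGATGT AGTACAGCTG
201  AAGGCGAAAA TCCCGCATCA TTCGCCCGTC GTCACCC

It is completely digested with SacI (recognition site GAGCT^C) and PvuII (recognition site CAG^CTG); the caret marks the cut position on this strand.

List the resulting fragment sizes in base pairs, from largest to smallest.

141, 40, 28, 20, 8 bp

SacI sites (GAGCTC) start at positions 16, 165.
SacI cuts after base 5 of each site (before the last base), so after positions 20, 169.
PvuII sites (CAGCTG) start at positions 159, 195.
PvuII cuts after base 3 of each site, so after positions 161, 197.
Combined cut positions: 20, 161, 169, 197.
Linear molecule, 4 cuts → 5 fragments:
  1–20 → 20 bp
  21–161 → 141 bp
  162–169 → 8 bp
  170–197 → 28 bp
  198–237 → 40 bp
Sorted largest to smallest: 141, 40, 28, 20, 8 bp.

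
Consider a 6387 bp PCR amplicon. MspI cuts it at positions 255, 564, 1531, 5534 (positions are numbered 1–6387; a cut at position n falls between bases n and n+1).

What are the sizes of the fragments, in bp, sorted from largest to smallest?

4003, 967, 853, 309, 255 bp

Linear molecule, 4 cuts → 5 fragments:
  255 − 0 = 255 bp
  564 − 255 = 309 bp
  1531 − 564 = 967 bp
  5534 − 1531 = 4003 bp
  6387 − 5534 = 853 bp
Sorted largest to smallest: 4003, 967, 853, 309, 255 bp.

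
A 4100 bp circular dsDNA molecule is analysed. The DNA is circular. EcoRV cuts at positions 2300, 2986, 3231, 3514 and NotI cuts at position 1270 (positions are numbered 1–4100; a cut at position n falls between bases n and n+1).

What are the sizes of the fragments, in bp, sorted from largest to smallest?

Combined cut positions (sorted): 1270, 2300, 2986, 3231, 3514.
Circular molecule, 5 cuts → 5 fragments:
  2300 − 1270 = 1030 bp
  2986 − 2300 = 686 bp
  3231 − 2986 = 245 bp
  3514 − 3231 = 283 bp
  wrap: 4100 − 3514 + 1270 = 1856 bp
Sorted largest to smallest: 1856, 1030, 686, 283, 245 bp.

1856, 1030, 686, 283, 245 bp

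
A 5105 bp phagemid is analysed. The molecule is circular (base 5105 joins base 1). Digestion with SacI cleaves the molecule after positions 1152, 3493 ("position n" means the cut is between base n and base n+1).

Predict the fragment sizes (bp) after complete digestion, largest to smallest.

2764, 2341 bp

Circular molecule, 2 cuts → 2 fragments:
  3493 − 1152 = 2341 bp
  wrap: 5105 − 3493 + 1152 = 2764 bp
Sorted largest to smallest: 2764, 2341 bp.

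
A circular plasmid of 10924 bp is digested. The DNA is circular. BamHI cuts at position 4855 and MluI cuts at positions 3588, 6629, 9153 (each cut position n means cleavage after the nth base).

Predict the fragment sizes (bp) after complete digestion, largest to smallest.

5359, 2524, 1774, 1267 bp

Combined cut positions (sorted): 3588, 4855, 6629, 9153.
Circular molecule, 4 cuts → 4 fragments:
  4855 − 3588 = 1267 bp
  6629 − 4855 = 1774 bp
  9153 − 6629 = 2524 bp
  wrap: 10924 − 9153 + 3588 = 5359 bp
Sorted largest to smallest: 5359, 2524, 1774, 1267 bp.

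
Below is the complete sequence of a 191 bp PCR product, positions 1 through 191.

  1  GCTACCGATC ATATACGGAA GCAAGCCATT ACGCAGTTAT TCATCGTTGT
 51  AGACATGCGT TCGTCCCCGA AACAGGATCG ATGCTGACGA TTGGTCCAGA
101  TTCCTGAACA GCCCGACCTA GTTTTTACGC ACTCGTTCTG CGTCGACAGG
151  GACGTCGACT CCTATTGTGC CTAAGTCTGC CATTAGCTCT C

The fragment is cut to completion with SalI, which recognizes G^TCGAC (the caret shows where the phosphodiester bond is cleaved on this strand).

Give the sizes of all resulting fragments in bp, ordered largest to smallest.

SalI sites (GTCGAC) start at positions 142, 154.
SalI cuts after the first base of each site, so after positions 142, 154.
Linear molecule, 2 cuts → 3 fragments:
  1–142 → 142 bp
  143–154 → 12 bp
  155–191 → 37 bp
Sorted largest to smallest: 142, 37, 12 bp.

142, 37, 12 bp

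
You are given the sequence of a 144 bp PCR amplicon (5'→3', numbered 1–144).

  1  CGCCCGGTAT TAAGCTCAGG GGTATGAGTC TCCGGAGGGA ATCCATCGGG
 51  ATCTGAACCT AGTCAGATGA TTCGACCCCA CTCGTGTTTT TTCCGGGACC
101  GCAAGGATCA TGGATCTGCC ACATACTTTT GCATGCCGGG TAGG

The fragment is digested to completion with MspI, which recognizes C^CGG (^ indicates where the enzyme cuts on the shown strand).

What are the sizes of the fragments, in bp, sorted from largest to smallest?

MspI sites (CCGG) start at positions 4, 32, 93, 136.
MspI cuts after the first base of each site, so after positions 4, 32, 93, 136.
Linear molecule, 4 cuts → 5 fragments:
  1–4 → 4 bp
  5–32 → 28 bp
  33–93 → 61 bp
  94–136 → 43 bp
  137–144 → 8 bp
Sorted largest to smallest: 61, 43, 28, 8, 4 bp.

61, 43, 28, 8, 4 bp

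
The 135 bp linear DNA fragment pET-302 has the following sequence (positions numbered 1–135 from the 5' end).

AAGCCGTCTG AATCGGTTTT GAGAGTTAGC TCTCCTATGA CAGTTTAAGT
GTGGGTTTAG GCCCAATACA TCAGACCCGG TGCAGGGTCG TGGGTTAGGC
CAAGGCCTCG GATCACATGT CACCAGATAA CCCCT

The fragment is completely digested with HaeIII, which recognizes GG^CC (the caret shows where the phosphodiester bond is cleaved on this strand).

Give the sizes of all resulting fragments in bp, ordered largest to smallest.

61, 38, 30, 6 bp

HaeIII sites (GGCC) start at positions 60, 98, 104.
HaeIII cuts after base 2 of each site, so after positions 61, 99, 105.
Linear molecule, 3 cuts → 4 fragments:
  1–61 → 61 bp
  62–99 → 38 bp
  100–105 → 6 bp
  106–135 → 30 bp
Sorted largest to smallest: 61, 38, 30, 6 bp.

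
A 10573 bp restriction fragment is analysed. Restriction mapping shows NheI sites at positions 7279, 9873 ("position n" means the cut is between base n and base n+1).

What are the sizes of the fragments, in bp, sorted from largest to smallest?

Linear molecule, 2 cuts → 3 fragments:
  7279 − 0 = 7279 bp
  9873 − 7279 = 2594 bp
  10573 − 9873 = 700 bp
Sorted largest to smallest: 7279, 2594, 700 bp.

7279, 2594, 700 bp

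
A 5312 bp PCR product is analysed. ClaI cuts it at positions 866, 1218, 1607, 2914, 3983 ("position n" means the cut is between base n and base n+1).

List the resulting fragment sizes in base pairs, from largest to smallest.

1329, 1307, 1069, 866, 389, 352 bp

Linear molecule, 5 cuts → 6 fragments:
  866 − 0 = 866 bp
  1218 − 866 = 352 bp
  1607 − 1218 = 389 bp
  2914 − 1607 = 1307 bp
  3983 − 2914 = 1069 bp
  5312 − 3983 = 1329 bp
Sorted largest to smallest: 1329, 1307, 1069, 866, 389, 352 bp.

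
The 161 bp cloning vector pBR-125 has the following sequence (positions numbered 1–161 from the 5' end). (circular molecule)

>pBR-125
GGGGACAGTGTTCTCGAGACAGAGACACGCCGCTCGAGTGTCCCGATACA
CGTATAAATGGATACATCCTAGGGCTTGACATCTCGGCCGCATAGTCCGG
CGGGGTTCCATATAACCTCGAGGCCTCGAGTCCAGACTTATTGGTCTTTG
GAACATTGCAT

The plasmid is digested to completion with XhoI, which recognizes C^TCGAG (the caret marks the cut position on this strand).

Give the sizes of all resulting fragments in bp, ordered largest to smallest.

84, 49, 20, 8 bp

XhoI sites (CTCGAG) start at positions 13, 33, 117, 125.
XhoI cuts after the first base of each site, so after positions 13, 33, 117, 125.
Circular molecule, 4 cuts → 4 fragments:
  14–33 → 20 bp
  34–117 → 84 bp
  118–125 → 8 bp
  126–161 then 1–13 → 36 + 13 = 49 bp
Sorted largest to smallest: 84, 49, 20, 8 bp.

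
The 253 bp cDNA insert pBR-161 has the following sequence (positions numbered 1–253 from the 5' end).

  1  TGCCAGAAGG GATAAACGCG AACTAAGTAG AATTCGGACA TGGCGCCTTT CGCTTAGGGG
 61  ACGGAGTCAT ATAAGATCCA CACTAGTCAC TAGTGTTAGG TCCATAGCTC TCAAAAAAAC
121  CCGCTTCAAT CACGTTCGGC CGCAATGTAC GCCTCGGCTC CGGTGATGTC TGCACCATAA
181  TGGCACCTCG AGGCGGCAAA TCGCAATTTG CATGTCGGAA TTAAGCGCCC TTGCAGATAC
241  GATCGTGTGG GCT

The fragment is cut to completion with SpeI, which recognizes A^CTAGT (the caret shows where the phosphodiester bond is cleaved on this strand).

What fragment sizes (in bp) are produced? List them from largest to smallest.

SpeI sites (ACTAGT) start at positions 82, 89.
SpeI cuts after the first base of each site, so after positions 82, 89.
Linear molecule, 2 cuts → 3 fragments:
  1–82 → 82 bp
  83–89 → 7 bp
  90–253 → 164 bp
Sorted largest to smallest: 164, 82, 7 bp.

164, 82, 7 bp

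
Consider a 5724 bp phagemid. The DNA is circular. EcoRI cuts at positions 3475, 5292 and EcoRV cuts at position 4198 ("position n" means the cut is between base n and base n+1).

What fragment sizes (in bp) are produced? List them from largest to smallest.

Combined cut positions (sorted): 3475, 4198, 5292.
Circular molecule, 3 cuts → 3 fragments:
  4198 − 3475 = 723 bp
  5292 − 4198 = 1094 bp
  wrap: 5724 − 5292 + 3475 = 3907 bp
Sorted largest to smallest: 3907, 1094, 723 bp.

3907, 1094, 723 bp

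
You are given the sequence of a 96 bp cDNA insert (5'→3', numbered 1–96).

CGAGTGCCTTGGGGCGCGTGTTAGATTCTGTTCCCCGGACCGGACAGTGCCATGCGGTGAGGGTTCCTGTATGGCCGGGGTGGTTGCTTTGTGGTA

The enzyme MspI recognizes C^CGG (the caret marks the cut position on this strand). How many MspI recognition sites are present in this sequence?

3

CCGG occurs starting at positions 35, 40, 75.
MspI cuts at 3 sites.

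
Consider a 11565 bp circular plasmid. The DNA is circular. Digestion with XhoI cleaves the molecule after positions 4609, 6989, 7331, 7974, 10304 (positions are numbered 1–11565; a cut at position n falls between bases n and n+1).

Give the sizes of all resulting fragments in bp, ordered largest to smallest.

5870, 2380, 2330, 643, 342 bp

Circular molecule, 5 cuts → 5 fragments:
  6989 − 4609 = 2380 bp
  7331 − 6989 = 342 bp
  7974 − 7331 = 643 bp
  10304 − 7974 = 2330 bp
  wrap: 11565 − 10304 + 4609 = 5870 bp
Sorted largest to smallest: 5870, 2380, 2330, 643, 342 bp.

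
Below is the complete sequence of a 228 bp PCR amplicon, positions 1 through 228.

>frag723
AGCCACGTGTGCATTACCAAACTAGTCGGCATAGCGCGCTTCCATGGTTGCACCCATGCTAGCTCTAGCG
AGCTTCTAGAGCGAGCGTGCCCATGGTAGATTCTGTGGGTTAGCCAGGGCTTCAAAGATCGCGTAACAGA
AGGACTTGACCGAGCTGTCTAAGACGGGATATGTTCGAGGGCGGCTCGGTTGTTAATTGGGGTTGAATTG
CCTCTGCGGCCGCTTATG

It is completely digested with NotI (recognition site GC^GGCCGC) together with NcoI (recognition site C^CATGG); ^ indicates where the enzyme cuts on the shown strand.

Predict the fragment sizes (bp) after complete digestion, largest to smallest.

126, 49, 42, 11 bp

The NotI site (GCGGCCGC) starts at position 216.
NotI cuts after base 2 of each site, so after position 217.
NcoI sites (CCATGG) start at positions 42, 91.
NcoI cuts after the first base of each site, so after positions 42, 91.
Combined cut positions: 42, 91, 217.
Linear molecule, 3 cuts → 4 fragments:
  1–42 → 42 bp
  43–91 → 49 bp
  92–217 → 126 bp
  218–228 → 11 bp
Sorted largest to smallest: 126, 49, 42, 11 bp.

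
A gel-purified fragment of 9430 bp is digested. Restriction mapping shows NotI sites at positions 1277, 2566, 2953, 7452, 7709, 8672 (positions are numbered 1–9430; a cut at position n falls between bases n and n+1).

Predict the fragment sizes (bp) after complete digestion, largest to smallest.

4499, 1289, 1277, 963, 758, 387, 257 bp

Linear molecule, 6 cuts → 7 fragments:
  1277 − 0 = 1277 bp
  2566 − 1277 = 1289 bp
  2953 − 2566 = 387 bp
  7452 − 2953 = 4499 bp
  7709 − 7452 = 257 bp
  8672 − 7709 = 963 bp
  9430 − 8672 = 758 bp
Sorted largest to smallest: 4499, 1289, 1277, 963, 758, 387, 257 bp.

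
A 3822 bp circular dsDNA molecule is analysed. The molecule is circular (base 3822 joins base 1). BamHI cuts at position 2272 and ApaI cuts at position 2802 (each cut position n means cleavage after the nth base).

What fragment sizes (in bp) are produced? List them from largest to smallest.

3292, 530 bp

Combined cut positions (sorted): 2272, 2802.
Circular molecule, 2 cuts → 2 fragments:
  2802 − 2272 = 530 bp
  wrap: 3822 − 2802 + 2272 = 3292 bp
Sorted largest to smallest: 3292, 530 bp.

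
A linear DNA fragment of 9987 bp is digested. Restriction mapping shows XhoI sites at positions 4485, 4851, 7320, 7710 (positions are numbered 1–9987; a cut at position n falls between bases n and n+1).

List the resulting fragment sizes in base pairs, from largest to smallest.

Linear molecule, 4 cuts → 5 fragments:
  4485 − 0 = 4485 bp
  4851 − 4485 = 366 bp
  7320 − 4851 = 2469 bp
  7710 − 7320 = 390 bp
  9987 − 7710 = 2277 bp
Sorted largest to smallest: 4485, 2469, 2277, 390, 366 bp.

4485, 2469, 2277, 390, 366 bp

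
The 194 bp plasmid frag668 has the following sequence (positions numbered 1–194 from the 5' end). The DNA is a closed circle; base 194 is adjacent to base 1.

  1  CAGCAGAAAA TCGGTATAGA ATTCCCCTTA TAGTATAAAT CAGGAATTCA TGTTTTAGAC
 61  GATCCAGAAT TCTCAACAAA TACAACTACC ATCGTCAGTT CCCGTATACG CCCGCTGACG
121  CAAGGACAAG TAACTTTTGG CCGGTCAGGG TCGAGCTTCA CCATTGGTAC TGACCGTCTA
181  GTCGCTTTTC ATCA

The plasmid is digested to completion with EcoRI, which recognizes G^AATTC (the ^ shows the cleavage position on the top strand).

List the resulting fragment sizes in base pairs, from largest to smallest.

EcoRI sites (GAATTC) start at positions 19, 44, 67.
EcoRI cuts after the first base of each site, so after positions 19, 44, 67.
Circular molecule, 3 cuts → 3 fragments:
  20–44 → 25 bp
  45–67 → 23 bp
  68–194 then 1–19 → 127 + 19 = 146 bp
Sorted largest to smallest: 146, 25, 23 bp.

146, 25, 23 bp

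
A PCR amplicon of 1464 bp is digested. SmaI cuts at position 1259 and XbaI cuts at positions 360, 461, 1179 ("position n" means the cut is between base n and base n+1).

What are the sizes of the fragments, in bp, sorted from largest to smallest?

718, 360, 205, 101, 80 bp

Combined cut positions (sorted): 360, 461, 1179, 1259.
Linear molecule, 4 cuts → 5 fragments:
  360 − 0 = 360 bp
  461 − 360 = 101 bp
  1179 − 461 = 718 bp
  1259 − 1179 = 80 bp
  1464 − 1259 = 205 bp
Sorted largest to smallest: 718, 360, 205, 101, 80 bp.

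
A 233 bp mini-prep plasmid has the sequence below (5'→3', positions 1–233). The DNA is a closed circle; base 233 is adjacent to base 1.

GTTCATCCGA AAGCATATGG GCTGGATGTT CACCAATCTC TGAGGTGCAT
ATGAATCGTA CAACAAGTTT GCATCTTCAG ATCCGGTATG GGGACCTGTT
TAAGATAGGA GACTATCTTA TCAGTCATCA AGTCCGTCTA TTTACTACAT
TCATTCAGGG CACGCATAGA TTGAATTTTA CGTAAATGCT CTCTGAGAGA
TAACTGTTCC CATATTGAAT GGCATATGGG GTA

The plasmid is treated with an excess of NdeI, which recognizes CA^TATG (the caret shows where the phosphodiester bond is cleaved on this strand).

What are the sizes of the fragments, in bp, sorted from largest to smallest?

NdeI sites (CATATG) start at positions 14, 48, 223.
NdeI cuts after base 2 of each site, so after positions 15, 49, 224.
Circular molecule, 3 cuts → 3 fragments:
  16–49 → 34 bp
  50–224 → 175 bp
  225–233 then 1–15 → 9 + 15 = 24 bp
Sorted largest to smallest: 175, 34, 24 bp.

175, 34, 24 bp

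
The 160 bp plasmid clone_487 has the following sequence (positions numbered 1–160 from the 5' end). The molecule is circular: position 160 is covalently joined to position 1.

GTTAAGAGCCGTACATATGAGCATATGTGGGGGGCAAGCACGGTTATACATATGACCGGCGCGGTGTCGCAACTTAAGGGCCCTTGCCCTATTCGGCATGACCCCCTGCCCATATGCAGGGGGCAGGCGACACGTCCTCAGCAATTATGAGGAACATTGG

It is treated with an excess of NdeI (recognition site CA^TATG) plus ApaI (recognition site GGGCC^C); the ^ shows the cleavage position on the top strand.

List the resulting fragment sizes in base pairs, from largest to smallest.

63, 32, 30, 27, 8 bp

NdeI sites (CATATG) start at positions 14, 22, 49, 111.
NdeI cuts after base 2 of each site, so after positions 15, 23, 50, 112.
The ApaI site (GGGCCC) starts at position 78.
ApaI cuts after base 5 of each site (before the last base), so after position 82.
Combined cut positions: 15, 23, 50, 82, 112.
Circular molecule, 5 cuts → 5 fragments:
  16–23 → 8 bp
  24–50 → 27 bp
  51–82 → 32 bp
  83–112 → 30 bp
  113–160 then 1–15 → 48 + 15 = 63 bp
Sorted largest to smallest: 63, 32, 30, 27, 8 bp.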